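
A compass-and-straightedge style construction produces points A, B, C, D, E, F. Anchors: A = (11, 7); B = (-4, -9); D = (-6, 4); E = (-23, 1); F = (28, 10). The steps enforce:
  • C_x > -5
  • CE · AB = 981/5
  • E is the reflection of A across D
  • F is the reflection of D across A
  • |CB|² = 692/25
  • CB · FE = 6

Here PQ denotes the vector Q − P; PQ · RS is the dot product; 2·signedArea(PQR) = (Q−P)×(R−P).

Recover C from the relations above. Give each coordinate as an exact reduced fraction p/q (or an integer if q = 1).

C = (-24/5, -19/5)

1. C_x = -24/5  [CE · AB = 981/5 ∩ CB · FE = 6]
2. C_y = -19/5  [CE · AB = 981/5 ∩ CB · FE = 6]
   → C = (-24/5, -19/5)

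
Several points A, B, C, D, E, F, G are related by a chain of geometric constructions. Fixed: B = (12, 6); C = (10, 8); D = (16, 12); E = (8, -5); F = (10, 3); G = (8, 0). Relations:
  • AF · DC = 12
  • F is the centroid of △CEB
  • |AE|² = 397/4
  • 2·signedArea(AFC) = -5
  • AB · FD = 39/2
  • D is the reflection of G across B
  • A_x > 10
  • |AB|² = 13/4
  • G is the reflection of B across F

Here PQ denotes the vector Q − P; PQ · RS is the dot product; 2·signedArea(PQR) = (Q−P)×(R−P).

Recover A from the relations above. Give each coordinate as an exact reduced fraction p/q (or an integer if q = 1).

A = (11, 9/2)

1. A_x = 11  [AB · FD = 39/2 ∩ 2·signedArea(AFC) = -5]
2. A_y = 9/2  [AB · FD = 39/2 ∩ 2·signedArea(AFC) = -5]
   → A = (11, 9/2)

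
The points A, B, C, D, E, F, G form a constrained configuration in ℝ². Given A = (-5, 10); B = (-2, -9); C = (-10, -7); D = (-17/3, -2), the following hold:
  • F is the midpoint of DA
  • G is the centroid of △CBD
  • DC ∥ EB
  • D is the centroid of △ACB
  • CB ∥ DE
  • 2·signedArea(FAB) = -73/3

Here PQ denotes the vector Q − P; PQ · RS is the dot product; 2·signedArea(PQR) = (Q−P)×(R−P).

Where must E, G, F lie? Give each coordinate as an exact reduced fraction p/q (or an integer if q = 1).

1. E_x = 7/3  [DC ∥ EB ∩ CB ∥ DE]
2. E_y = -4  [DC ∥ EB ∩ CB ∥ DE]
   → E = (7/3, -4)
3. G_x = -53/9  [G is the centroid of △CBD]
4. G_y = -6  [G is the centroid of △CBD]
   → G = (-53/9, -6)
5. F_x = -16/3  [F is the midpoint of DA]
6. F_y = 4  [F is the midpoint of DA]
   → F = (-16/3, 4)

E = (7/3, -4)
F = (-16/3, 4)
G = (-53/9, -6)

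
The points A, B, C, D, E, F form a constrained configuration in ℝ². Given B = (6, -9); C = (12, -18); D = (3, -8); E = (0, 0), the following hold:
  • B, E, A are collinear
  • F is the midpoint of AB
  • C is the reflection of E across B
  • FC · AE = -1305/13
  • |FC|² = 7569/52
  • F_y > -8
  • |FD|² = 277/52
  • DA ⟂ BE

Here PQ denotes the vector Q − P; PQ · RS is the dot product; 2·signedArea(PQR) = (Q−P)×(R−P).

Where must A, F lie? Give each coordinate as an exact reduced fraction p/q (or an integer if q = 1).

1. A_x = 60/13  [B, E, A are collinear ∩ DA ⟂ BE]
2. A_y = -90/13  [B, E, A are collinear ∩ DA ⟂ BE]
   → A = (60/13, -90/13)
3. F_x = 69/13  [F is the midpoint of AB]
4. F_y = -207/26  [F is the midpoint of AB]
   → F = (69/13, -207/26)

A = (60/13, -90/13)
F = (69/13, -207/26)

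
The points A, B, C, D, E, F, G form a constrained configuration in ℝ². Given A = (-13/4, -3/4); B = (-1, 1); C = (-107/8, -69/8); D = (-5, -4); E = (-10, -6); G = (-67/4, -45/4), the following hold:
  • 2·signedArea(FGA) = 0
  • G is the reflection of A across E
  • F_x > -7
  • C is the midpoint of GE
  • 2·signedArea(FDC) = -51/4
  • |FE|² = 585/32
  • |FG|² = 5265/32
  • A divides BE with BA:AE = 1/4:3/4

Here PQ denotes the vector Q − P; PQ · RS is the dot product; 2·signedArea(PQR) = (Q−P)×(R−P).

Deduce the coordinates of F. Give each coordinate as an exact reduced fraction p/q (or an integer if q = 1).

F = (-53/8, -27/8)

1. F_x = -53/8  [2·signedArea(FGA) = 0 ∩ 2·signedArea(FDC) = -51/4]
2. F_y = -27/8  [2·signedArea(FGA) = 0 ∩ 2·signedArea(FDC) = -51/4]
   → F = (-53/8, -27/8)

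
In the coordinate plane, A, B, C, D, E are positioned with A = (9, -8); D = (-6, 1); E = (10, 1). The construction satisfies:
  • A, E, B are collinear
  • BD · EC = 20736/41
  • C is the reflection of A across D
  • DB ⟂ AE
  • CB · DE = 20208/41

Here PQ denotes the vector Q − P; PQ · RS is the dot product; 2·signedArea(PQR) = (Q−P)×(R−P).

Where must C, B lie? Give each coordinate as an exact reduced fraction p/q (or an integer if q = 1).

B = (402/41, -31/41)
C = (-21, 10)

1. C_x = -21  [C is the reflection of A across D]
2. C_y = 10  [C is the reflection of A across D]
   → C = (-21, 10)
3. B_x = 402/41  [A, E, B are collinear ∩ DB ⟂ AE]
4. B_y = -31/41  [A, E, B are collinear ∩ DB ⟂ AE]
   → B = (402/41, -31/41)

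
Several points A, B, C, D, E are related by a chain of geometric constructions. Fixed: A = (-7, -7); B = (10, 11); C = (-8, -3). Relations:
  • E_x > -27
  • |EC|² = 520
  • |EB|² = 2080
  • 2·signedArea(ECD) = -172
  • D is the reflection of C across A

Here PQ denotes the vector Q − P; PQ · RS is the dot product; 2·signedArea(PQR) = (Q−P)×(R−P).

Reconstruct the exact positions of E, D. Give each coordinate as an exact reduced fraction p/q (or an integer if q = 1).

1. D_x = -6  [D is the reflection of C across A]
2. D_y = -11  [D is the reflection of C across A]
   → D = (-6, -11)
3. E_x = -26  [line 8·x + 2·y + 242 = 0 ∩ |EB|² = 2080]
4. E_y = -17  [line 8·x + 2·y + 242 = 0 ∩ |EB|² = 2080]
   → E = (-26, -17)

D = (-6, -11)
E = (-26, -17)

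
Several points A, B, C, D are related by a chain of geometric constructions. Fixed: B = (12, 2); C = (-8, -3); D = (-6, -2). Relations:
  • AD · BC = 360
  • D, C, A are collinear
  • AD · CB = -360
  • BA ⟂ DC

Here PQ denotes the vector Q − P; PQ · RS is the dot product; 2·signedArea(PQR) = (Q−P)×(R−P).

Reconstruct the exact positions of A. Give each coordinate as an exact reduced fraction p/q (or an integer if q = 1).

A = (10, 6)

1. A_x = 10  [D, C, A are collinear ∩ BA ⟂ DC]
2. A_y = 6  [D, C, A are collinear ∩ BA ⟂ DC]
   → A = (10, 6)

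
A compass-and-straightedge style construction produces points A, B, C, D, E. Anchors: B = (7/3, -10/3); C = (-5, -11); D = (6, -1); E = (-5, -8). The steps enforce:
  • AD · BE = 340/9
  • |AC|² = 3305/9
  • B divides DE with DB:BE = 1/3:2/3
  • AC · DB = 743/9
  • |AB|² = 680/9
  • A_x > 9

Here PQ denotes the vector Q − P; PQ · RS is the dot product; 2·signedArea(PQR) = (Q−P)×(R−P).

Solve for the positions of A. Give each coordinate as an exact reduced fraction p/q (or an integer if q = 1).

A = (29/3, 4/3)

1. A_x = 29/3  [line 11/3·x + 7/3·y + -347/9 = 0 ∩ |AB|² = 680/9]
2. A_y = 4/3  [line 11/3·x + 7/3·y + -347/9 = 0 ∩ |AB|² = 680/9]
   → A = (29/3, 4/3)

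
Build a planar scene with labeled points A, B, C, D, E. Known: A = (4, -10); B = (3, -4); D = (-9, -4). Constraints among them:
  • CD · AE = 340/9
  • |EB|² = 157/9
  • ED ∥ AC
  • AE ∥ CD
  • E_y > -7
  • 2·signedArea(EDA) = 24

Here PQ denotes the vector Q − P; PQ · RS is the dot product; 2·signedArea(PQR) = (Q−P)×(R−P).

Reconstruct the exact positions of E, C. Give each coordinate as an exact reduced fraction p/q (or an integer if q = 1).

C = (-13/3, -8)
E = (-2/3, -6)

1. E_x = -2/3  [line 6·x + 13·y + 82 = 0 ∩ |EB|² = 157/9]
2. E_y = -6  [line 6·x + 13·y + 82 = 0 ∩ |EB|² = 157/9]
   → E = (-2/3, -6)
3. C_x = -13/3  [AE ∥ CD ∩ ED ∥ AC]
4. C_y = -8  [AE ∥ CD ∩ ED ∥ AC]
   → C = (-13/3, -8)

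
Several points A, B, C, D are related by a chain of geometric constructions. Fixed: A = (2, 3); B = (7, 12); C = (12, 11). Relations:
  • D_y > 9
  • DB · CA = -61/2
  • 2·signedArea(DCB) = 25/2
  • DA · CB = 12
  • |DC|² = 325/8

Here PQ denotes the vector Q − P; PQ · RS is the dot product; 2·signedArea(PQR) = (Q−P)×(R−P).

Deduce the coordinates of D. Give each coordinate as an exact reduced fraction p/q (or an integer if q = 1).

D = (23/4, 39/4)

1. D_x = 23/4  [DA · CB = 12 ∩ 2·signedArea(DCB) = 25/2]
2. D_y = 39/4  [DA · CB = 12 ∩ 2·signedArea(DCB) = 25/2]
   → D = (23/4, 39/4)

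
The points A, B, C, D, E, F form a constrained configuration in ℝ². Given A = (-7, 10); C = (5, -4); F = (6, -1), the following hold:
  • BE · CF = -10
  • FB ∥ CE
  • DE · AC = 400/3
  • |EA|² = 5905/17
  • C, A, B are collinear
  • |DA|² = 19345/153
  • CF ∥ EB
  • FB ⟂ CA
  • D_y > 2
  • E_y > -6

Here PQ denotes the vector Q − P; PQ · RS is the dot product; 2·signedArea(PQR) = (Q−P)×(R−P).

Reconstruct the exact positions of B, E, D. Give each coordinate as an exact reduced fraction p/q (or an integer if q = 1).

1. B_x = 67/17  [C, A, B are collinear ∩ FB ⟂ CA]
2. B_y = -47/17  [C, A, B are collinear ∩ FB ⟂ CA]
   → B = (67/17, -47/17)
3. E_x = 50/17  [CF ∥ EB ∩ FB ∥ CE]
4. E_y = -98/17  [CF ∥ EB ∩ FB ∥ CE]
   → E = (50/17, -98/17)
5. D_x = 50/51  [line -12·x + 14·y + -52/3 = 0 ∩ |DA|² = 19345/153]
6. D_y = 106/51  [line -12·x + 14·y + -52/3 = 0 ∩ |DA|² = 19345/153]
   → D = (50/51, 106/51)

B = (67/17, -47/17)
D = (50/51, 106/51)
E = (50/17, -98/17)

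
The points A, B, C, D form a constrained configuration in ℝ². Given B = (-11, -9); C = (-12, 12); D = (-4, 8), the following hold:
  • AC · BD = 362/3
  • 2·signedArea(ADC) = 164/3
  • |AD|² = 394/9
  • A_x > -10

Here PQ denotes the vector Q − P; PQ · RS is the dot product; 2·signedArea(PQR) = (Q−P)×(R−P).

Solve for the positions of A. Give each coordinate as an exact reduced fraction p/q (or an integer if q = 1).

1. A_x = -9  [2·signedArea(ADC) = 164/3 ∩ AC · BD = 362/3]
2. A_y = 11/3  [2·signedArea(ADC) = 164/3 ∩ AC · BD = 362/3]
   → A = (-9, 11/3)

A = (-9, 11/3)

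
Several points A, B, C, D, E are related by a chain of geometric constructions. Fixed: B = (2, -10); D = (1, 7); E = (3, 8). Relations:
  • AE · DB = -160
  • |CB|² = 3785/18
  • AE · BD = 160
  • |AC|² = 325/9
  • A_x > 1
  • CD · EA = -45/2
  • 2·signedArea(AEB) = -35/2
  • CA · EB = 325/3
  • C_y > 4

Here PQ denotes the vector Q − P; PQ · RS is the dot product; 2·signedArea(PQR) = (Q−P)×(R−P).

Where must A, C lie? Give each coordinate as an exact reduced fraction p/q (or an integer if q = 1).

1. A_x = 3/2  [2·signedArea(AEB) = -35/2 ∩ AE · BD = 160]
2. A_y = -3/2  [2·signedArea(AEB) = -35/2 ∩ AE · BD = 160]
   → A = (3/2, -3/2)
3. C_x = 11/6  [CA · EB = 325/3 ∩ CD · EA = -45/2]
4. C_y = 9/2  [CA · EB = 325/3 ∩ CD · EA = -45/2]
   → C = (11/6, 9/2)

A = (3/2, -3/2)
C = (11/6, 9/2)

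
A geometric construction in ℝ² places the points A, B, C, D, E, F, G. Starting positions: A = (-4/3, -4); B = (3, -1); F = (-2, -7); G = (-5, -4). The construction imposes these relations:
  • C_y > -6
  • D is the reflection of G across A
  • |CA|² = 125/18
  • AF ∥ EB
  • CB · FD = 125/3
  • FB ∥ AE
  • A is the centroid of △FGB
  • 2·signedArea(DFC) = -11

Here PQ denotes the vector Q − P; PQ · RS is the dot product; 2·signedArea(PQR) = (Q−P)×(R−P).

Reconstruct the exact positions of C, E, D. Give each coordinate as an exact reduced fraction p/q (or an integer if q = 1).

1. E_x = 11/3  [AF ∥ EB ∩ FB ∥ AE]
2. E_y = 2  [AF ∥ EB ∩ FB ∥ AE]
   → E = (11/3, 2)
3. D_x = 7/3  [D is the reflection of G across A]
4. D_y = -4  [D is the reflection of G across A]
   → D = (7/3, -4)
5. C_x = -7/2  [CB · FD = 125/3 ∩ 2·signedArea(DFC) = -11]
6. C_y = -11/2  [CB · FD = 125/3 ∩ 2·signedArea(DFC) = -11]
   → C = (-7/2, -11/2)

C = (-7/2, -11/2)
D = (7/3, -4)
E = (11/3, 2)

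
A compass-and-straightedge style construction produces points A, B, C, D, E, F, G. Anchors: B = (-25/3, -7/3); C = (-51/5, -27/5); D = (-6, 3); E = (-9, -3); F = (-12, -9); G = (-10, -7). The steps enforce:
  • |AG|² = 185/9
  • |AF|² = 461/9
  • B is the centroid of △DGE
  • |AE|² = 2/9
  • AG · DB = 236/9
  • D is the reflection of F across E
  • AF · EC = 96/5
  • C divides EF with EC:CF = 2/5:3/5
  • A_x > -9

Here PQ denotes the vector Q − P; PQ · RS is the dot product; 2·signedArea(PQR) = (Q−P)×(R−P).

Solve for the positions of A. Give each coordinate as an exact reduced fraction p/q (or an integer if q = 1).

A = (-26/3, -8/3)

1. A_x = -26/3  [AG · DB = 236/9 ∩ AF · EC = 96/5]
2. A_y = -8/3  [AG · DB = 236/9 ∩ AF · EC = 96/5]
   → A = (-26/3, -8/3)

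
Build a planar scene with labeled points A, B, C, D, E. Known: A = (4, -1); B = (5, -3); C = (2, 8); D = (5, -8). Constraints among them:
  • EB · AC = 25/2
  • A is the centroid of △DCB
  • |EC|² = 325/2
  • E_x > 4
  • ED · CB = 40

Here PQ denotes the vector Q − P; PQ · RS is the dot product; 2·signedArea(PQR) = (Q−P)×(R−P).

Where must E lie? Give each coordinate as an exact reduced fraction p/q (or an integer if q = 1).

E = (9/2, -9/2)

1. E_x = 9/2  [EB · AC = 25/2 ∩ ED · CB = 40]
2. E_y = -9/2  [EB · AC = 25/2 ∩ ED · CB = 40]
   → E = (9/2, -9/2)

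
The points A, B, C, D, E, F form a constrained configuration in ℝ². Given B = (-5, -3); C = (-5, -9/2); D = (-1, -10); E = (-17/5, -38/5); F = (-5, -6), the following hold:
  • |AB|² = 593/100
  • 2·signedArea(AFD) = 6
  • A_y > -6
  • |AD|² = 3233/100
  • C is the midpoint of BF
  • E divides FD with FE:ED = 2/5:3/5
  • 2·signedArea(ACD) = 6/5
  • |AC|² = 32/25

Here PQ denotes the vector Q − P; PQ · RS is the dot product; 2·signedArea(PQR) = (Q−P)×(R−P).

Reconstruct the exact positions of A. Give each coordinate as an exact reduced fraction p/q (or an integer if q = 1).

1. A_x = -21/5  [2·signedArea(AFD) = 6 ∩ 2·signedArea(ACD) = 6/5]
2. A_y = -53/10  [2·signedArea(AFD) = 6 ∩ 2·signedArea(ACD) = 6/5]
   → A = (-21/5, -53/10)

A = (-21/5, -53/10)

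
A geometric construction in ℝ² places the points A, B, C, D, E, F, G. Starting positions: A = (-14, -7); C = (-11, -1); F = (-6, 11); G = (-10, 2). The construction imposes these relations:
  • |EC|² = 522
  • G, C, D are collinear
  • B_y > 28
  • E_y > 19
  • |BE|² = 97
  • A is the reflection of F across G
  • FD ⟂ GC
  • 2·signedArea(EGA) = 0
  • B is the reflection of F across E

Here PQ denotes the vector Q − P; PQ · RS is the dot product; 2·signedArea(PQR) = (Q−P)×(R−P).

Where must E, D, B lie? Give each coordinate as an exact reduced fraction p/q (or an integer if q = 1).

B = (2, 29)
D = (-69/10, 113/10)
E = (-2, 20)

1. E_x = -2  [line 9·x + -4·y + 98 = 0 ∩ |EC|² = 522]
2. E_y = 20  [line 9·x + -4·y + 98 = 0 ∩ |EC|² = 522]
   → E = (-2, 20)
3. D_x = -69/10  [G, C, D are collinear ∩ FD ⟂ GC]
4. D_y = 113/10  [G, C, D are collinear ∩ FD ⟂ GC]
   → D = (-69/10, 113/10)
5. B_x = 2  [B is the reflection of F across E]
6. B_y = 29  [B is the reflection of F across E]
   → B = (2, 29)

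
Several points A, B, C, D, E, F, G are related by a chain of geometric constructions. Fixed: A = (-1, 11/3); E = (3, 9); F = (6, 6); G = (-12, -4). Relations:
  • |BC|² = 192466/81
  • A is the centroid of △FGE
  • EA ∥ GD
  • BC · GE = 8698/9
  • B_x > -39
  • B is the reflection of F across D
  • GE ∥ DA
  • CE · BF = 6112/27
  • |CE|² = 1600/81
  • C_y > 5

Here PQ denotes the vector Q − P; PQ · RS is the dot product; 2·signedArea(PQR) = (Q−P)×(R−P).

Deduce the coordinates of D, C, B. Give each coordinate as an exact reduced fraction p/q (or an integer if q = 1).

1. D_x = -16  [GE ∥ DA ∩ EA ∥ GD]
2. D_y = -28/3  [GE ∥ DA ∩ EA ∥ GD]
   → D = (-16, -28/3)
3. B_x = -38  [B is the reflection of F across D]
4. B_y = -74/3  [B is the reflection of F across D]
   → B = (-38, -74/3)
5. C_x = 1/3  [CE · BF = 6112/27 ∩ BC · GE = 8698/9]
6. C_y = 49/9  [CE · BF = 6112/27 ∩ BC · GE = 8698/9]
   → C = (1/3, 49/9)

B = (-38, -74/3)
C = (1/3, 49/9)
D = (-16, -28/3)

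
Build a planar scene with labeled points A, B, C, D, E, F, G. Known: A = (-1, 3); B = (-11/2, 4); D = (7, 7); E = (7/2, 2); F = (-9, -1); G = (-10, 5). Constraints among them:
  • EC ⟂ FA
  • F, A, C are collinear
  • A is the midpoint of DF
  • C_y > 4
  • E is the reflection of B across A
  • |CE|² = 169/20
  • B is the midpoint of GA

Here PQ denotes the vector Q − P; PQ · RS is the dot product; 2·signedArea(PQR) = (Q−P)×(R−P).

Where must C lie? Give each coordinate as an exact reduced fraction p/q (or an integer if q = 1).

C = (11/5, 23/5)

1. C_x = 11/5  [F, A, C are collinear ∩ EC ⟂ FA]
2. C_y = 23/5  [F, A, C are collinear ∩ EC ⟂ FA]
   → C = (11/5, 23/5)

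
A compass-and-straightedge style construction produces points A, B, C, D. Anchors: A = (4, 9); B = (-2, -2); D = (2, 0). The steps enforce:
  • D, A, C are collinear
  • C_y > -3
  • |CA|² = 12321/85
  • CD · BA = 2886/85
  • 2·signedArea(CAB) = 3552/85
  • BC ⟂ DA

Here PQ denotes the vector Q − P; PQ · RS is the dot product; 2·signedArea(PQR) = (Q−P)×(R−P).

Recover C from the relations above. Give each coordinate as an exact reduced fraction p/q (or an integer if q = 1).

1. C_x = 118/85  [D, A, C are collinear ∩ BC ⟂ DA]
2. C_y = -234/85  [D, A, C are collinear ∩ BC ⟂ DA]
   → C = (118/85, -234/85)

C = (118/85, -234/85)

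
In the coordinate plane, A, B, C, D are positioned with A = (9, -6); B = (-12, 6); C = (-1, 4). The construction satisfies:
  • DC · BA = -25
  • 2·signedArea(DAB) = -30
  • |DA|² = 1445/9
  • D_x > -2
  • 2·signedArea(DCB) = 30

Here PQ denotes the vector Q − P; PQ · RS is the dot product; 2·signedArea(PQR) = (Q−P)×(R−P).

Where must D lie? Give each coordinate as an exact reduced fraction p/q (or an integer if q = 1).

1. D_x = -4/3  [2·signedArea(DAB) = -30 ∩ DC · BA = -25]
2. D_y = 4/3  [2·signedArea(DAB) = -30 ∩ DC · BA = -25]
   → D = (-4/3, 4/3)

D = (-4/3, 4/3)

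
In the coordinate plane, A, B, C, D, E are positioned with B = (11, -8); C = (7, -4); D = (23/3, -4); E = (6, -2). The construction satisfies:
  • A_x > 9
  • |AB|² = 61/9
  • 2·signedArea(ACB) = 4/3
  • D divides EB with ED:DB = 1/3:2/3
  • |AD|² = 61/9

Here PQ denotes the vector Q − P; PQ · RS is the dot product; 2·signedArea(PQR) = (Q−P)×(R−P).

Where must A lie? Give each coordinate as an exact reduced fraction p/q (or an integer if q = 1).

1. A_x = 28/3  [line 4·x + 4·y + -40/3 = 0 ∩ |AD|² = 61/9]
2. A_y = -6  [line 4·x + 4·y + -40/3 = 0 ∩ |AD|² = 61/9]
   → A = (28/3, -6)

A = (28/3, -6)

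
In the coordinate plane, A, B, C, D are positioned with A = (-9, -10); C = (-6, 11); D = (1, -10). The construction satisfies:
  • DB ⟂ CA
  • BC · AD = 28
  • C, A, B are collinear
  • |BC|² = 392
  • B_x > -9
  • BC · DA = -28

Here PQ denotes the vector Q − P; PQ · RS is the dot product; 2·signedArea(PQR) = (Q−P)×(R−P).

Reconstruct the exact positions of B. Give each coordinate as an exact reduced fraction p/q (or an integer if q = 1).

1. B_x = -44/5  [C, A, B are collinear ∩ DB ⟂ CA]
2. B_y = -43/5  [C, A, B are collinear ∩ DB ⟂ CA]
   → B = (-44/5, -43/5)

B = (-44/5, -43/5)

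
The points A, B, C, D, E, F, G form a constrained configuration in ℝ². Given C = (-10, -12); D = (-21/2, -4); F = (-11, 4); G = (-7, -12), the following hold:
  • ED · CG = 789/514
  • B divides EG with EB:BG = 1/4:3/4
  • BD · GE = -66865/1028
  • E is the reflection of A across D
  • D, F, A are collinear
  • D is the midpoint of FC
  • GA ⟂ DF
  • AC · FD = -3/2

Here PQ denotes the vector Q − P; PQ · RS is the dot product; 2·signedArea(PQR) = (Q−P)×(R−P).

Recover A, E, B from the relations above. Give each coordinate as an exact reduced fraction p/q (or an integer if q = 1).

A = (-2567/257, -3132/257)
B = (-10289/1028, 36/257)
E = (-2830/257, 1076/257)

1. A_x = -2567/257  [D, F, A are collinear ∩ GA ⟂ DF]
2. A_y = -3132/257  [D, F, A are collinear ∩ GA ⟂ DF]
   → A = (-2567/257, -3132/257)
3. E_x = -2830/257  [E is the reflection of A across D]
4. E_y = 1076/257  [E is the reflection of A across D]
   → E = (-2830/257, 1076/257)
5. B_x = -10289/1028  [B divides EG with EB:BG = 1/4:3/4]
6. B_y = 36/257  [B divides EG with EB:BG = 1/4:3/4]
   → B = (-10289/1028, 36/257)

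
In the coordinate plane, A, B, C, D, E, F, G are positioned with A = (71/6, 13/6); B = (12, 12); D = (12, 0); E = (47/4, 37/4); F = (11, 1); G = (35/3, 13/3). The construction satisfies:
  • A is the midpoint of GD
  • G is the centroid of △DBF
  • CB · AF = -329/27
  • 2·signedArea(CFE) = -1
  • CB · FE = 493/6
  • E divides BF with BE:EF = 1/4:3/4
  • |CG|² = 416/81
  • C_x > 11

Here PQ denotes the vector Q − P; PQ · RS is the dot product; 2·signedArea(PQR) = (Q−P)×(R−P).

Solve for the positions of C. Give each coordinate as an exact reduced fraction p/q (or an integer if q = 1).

C = (101/9, 19/9)

1. C_x = 101/9  [CB · AF = -329/27 ∩ 2·signedArea(CFE) = -1]
2. C_y = 19/9  [CB · AF = -329/27 ∩ 2·signedArea(CFE) = -1]
   → C = (101/9, 19/9)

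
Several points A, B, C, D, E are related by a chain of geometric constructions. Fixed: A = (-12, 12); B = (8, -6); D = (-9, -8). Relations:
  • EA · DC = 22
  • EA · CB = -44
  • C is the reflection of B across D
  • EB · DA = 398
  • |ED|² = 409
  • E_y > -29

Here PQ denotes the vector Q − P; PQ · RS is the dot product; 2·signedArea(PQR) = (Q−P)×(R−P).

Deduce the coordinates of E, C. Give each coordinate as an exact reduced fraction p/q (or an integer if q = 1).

C = (-26, -10)
E = (-6, -28)

1. E_x = -6  [line 3·x + -20·y + -542 = 0 ∩ |ED|² = 409]
2. E_y = -28  [line 3·x + -20·y + -542 = 0 ∩ |ED|² = 409]
   → E = (-6, -28)
3. C_x = -26  [EA · DC = 22 ∩ C is the reflection of B across D]
4. C_y = -10  [EA · DC = 22 ∩ C is the reflection of B across D]
   → C = (-26, -10)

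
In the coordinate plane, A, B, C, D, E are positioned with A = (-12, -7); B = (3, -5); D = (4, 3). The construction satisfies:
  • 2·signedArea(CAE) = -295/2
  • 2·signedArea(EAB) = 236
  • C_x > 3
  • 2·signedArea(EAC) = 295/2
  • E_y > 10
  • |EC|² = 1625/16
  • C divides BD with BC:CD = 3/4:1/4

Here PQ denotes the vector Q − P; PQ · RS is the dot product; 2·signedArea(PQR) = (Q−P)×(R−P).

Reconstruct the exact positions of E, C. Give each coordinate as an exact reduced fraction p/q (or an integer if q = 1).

1. C_x = 15/4  [C divides BD with BC:CD = 3/4:1/4]
2. C_y = 1  [C divides BD with BC:CD = 3/4:1/4]
   → C = (15/4, 1)
3. E_x = 5  [2·signedArea(EAB) = 236 ∩ 2·signedArea(EAC) = 295/2]
4. E_y = 11  [2·signedArea(EAB) = 236 ∩ 2·signedArea(EAC) = 295/2]
   → E = (5, 11)

C = (15/4, 1)
E = (5, 11)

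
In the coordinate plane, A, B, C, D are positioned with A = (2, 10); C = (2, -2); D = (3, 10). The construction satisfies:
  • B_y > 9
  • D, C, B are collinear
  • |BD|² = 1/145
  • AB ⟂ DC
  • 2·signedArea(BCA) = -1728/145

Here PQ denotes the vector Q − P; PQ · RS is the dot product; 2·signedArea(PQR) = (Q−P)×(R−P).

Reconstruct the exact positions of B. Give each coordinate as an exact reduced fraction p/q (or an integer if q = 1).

1. B_x = 434/145  [D, C, B are collinear ∩ AB ⟂ DC]
2. B_y = 1438/145  [D, C, B are collinear ∩ AB ⟂ DC]
   → B = (434/145, 1438/145)

B = (434/145, 1438/145)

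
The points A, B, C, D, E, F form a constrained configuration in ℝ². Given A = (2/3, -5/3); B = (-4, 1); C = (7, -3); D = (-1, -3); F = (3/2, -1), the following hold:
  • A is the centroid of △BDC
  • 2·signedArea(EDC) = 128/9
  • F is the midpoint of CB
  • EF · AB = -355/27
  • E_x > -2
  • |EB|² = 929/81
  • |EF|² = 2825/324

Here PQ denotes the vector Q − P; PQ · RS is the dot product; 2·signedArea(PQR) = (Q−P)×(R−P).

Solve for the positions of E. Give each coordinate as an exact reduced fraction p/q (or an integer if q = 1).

E = (-13/9, -11/9)

1. E_x = -13/9  [2·signedArea(EDC) = 128/9 ∩ EF · AB = -355/27]
2. E_y = -11/9  [2·signedArea(EDC) = 128/9 ∩ EF · AB = -355/27]
   → E = (-13/9, -11/9)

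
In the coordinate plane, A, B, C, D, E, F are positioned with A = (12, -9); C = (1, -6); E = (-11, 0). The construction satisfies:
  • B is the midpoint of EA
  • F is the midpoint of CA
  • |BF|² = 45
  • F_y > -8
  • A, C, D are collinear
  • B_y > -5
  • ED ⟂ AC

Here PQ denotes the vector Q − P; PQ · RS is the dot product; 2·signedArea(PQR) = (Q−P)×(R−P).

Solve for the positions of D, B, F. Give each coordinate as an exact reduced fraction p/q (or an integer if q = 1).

B = (1/2, -9/2)
D = (-152/13, -33/13)
F = (13/2, -15/2)

1. D_x = -152/13  [A, C, D are collinear ∩ ED ⟂ AC]
2. D_y = -33/13  [A, C, D are collinear ∩ ED ⟂ AC]
   → D = (-152/13, -33/13)
3. B_x = 1/2  [B is the midpoint of EA]
4. B_y = -9/2  [B is the midpoint of EA]
   → B = (1/2, -9/2)
5. F_x = 13/2  [F is the midpoint of CA]
6. F_y = -15/2  [F is the midpoint of CA]
   → F = (13/2, -15/2)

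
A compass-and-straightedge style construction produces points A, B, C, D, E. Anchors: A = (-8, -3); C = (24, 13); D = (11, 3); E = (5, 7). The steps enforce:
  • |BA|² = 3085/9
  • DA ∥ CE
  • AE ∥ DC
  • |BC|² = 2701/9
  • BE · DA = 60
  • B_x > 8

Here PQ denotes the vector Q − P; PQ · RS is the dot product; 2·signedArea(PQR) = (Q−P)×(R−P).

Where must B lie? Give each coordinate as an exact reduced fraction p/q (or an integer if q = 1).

B = (9, 13/3)

1. B_x = 9  [line 19·x + 6·y + -197 = 0 ∩ |BC|² = 2701/9]
2. B_y = 13/3  [line 19·x + 6·y + -197 = 0 ∩ |BC|² = 2701/9]
   → B = (9, 13/3)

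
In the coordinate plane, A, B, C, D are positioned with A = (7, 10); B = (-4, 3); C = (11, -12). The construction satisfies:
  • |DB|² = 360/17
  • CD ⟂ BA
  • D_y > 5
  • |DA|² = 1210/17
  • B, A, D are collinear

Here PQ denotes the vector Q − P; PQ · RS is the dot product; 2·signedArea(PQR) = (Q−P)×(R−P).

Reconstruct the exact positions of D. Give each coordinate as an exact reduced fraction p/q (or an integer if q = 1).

D = (-2/17, 93/17)

1. D_x = -2/17  [B, A, D are collinear ∩ CD ⟂ BA]
2. D_y = 93/17  [B, A, D are collinear ∩ CD ⟂ BA]
   → D = (-2/17, 93/17)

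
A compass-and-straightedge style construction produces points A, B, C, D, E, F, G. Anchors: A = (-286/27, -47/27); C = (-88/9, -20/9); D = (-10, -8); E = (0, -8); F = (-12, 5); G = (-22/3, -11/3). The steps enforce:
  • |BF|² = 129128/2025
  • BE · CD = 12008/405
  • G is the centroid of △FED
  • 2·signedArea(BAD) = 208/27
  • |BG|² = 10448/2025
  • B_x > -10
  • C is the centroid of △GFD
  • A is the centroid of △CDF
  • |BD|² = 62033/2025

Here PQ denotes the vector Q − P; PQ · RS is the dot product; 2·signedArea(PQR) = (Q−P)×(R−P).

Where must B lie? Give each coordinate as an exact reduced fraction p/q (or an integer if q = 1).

1. B_x = -418/45  [BE · CD = 12008/405 ∩ 2·signedArea(BAD) = 208/27]
2. B_y = -113/45  [BE · CD = 12008/405 ∩ 2·signedArea(BAD) = 208/27]
   → B = (-418/45, -113/45)

B = (-418/45, -113/45)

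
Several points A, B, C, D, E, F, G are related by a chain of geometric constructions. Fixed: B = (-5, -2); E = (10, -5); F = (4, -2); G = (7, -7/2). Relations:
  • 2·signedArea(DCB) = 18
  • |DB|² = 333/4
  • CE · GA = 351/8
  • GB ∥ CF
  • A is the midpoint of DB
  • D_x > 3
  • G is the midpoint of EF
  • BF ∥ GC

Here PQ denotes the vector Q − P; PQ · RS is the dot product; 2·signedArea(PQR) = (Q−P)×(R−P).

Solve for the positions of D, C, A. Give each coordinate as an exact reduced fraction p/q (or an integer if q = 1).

1. C_x = 16  [GB ∥ CF ∩ BF ∥ GC]
2. C_y = -7/2  [GB ∥ CF ∩ BF ∥ GC]
   → C = (16, -7/2)
3. D_x = 4  [line -3/2·x + -21·y + -135/2 = 0 ∩ |DB|² = 333/4]
4. D_y = -7/2  [line -3/2·x + -21·y + -135/2 = 0 ∩ |DB|² = 333/4]
   → D = (4, -7/2)
5. A_x = -1/2  [A is the midpoint of DB]
6. A_y = -11/4  [A is the midpoint of DB]
   → A = (-1/2, -11/4)

A = (-1/2, -11/4)
C = (16, -7/2)
D = (4, -7/2)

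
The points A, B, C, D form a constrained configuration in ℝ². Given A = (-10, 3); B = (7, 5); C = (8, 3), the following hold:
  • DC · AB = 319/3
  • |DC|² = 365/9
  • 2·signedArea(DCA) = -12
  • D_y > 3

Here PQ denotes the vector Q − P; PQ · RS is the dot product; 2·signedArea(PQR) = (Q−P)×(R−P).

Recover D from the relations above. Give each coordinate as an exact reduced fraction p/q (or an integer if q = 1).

D = (5/3, 11/3)

1. D_x = 5/3  [2·signedArea(DCA) = -12 ∩ DC · AB = 319/3]
2. D_y = 11/3  [2·signedArea(DCA) = -12 ∩ DC · AB = 319/3]
   → D = (5/3, 11/3)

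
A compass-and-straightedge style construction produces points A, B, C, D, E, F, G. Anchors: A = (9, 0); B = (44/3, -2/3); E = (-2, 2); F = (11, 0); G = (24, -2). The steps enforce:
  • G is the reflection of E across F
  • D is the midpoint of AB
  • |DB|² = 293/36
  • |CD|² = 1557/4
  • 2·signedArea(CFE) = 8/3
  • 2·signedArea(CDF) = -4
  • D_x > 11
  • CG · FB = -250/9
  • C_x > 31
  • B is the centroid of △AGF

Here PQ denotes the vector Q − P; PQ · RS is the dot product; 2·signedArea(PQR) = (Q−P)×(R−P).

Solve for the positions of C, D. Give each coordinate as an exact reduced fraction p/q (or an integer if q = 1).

C = (94/3, -10/3)
D = (71/6, -1/3)

1. C_x = 94/3  [CG · FB = -250/9 ∩ 2·signedArea(CFE) = 8/3]
2. C_y = -10/3  [CG · FB = -250/9 ∩ 2·signedArea(CFE) = 8/3]
   → C = (94/3, -10/3)
3. D_x = 71/6  [2·signedArea(CDF) = -4 ∩ D is the midpoint of AB]
4. D_y = -1/3  [2·signedArea(CDF) = -4 ∩ D is the midpoint of AB]
   → D = (71/6, -1/3)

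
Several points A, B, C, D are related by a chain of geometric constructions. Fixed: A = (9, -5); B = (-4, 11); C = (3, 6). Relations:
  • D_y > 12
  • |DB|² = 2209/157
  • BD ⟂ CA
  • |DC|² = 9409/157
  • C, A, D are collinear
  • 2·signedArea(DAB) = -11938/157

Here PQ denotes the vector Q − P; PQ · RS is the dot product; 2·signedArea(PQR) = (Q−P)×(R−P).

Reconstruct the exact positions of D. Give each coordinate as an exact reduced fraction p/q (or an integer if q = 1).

D = (-111/157, 2009/157)

1. D_x = -111/157  [C, A, D are collinear ∩ BD ⟂ CA]
2. D_y = 2009/157  [C, A, D are collinear ∩ BD ⟂ CA]
   → D = (-111/157, 2009/157)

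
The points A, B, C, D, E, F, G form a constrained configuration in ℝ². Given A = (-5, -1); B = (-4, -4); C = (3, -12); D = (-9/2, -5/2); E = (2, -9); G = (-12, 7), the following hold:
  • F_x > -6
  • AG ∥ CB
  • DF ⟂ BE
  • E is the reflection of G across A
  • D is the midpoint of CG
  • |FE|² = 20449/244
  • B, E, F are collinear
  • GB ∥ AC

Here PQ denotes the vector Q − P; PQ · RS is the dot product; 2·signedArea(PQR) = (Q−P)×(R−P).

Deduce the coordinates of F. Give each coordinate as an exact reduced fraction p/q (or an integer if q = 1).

1. F_x = -307/61  [B, E, F are collinear ∩ DF ⟂ BE]
2. F_y = -383/122  [B, E, F are collinear ∩ DF ⟂ BE]
   → F = (-307/61, -383/122)

F = (-307/61, -383/122)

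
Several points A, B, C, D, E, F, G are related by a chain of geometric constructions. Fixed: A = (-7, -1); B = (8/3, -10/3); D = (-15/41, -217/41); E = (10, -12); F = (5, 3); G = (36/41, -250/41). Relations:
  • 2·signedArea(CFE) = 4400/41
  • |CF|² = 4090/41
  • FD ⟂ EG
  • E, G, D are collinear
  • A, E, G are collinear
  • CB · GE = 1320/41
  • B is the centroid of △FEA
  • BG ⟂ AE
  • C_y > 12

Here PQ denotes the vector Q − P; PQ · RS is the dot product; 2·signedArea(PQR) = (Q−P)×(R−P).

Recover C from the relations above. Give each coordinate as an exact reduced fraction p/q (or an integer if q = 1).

C = (374/41, 496/41)

1. C_x = 374/41  [CB · GE = 1320/41 ∩ 2·signedArea(CFE) = 4400/41]
2. C_y = 496/41  [CB · GE = 1320/41 ∩ 2·signedArea(CFE) = 4400/41]
   → C = (374/41, 496/41)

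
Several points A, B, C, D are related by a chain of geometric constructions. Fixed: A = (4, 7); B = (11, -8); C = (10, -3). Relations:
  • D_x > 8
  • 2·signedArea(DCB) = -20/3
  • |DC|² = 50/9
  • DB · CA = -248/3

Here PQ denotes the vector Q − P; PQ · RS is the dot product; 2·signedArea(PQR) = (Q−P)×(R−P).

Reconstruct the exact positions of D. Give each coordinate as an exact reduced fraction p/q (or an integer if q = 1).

D = (25/3, -4/3)

1. D_x = 25/3  [2·signedArea(DCB) = -20/3 ∩ DB · CA = -248/3]
2. D_y = -4/3  [2·signedArea(DCB) = -20/3 ∩ DB · CA = -248/3]
   → D = (25/3, -4/3)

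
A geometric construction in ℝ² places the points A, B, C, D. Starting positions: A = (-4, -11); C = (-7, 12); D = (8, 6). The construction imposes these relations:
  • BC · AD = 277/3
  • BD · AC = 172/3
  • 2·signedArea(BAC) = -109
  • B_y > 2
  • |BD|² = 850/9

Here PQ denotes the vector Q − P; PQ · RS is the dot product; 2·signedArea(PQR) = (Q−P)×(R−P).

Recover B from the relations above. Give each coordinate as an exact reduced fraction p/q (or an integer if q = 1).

B = (-1, 7/3)

1. B_x = -1  [BC · AD = 277/3 ∩ 2·signedArea(BAC) = -109]
2. B_y = 7/3  [BC · AD = 277/3 ∩ 2·signedArea(BAC) = -109]
   → B = (-1, 7/3)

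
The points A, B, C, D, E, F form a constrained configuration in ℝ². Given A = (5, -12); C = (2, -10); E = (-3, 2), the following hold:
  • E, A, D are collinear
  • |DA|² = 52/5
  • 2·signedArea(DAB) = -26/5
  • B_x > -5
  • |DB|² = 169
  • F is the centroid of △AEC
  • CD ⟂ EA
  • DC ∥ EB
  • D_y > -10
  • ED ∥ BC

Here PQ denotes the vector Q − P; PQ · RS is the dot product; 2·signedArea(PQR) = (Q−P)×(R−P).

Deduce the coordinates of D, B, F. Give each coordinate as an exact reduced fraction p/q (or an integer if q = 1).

1. D_x = 17/5  [E, A, D are collinear ∩ CD ⟂ EA]
2. D_y = -46/5  [E, A, D are collinear ∩ CD ⟂ EA]
   → D = (17/5, -46/5)
3. B_x = -22/5  [ED ∥ BC ∩ DC ∥ EB]
4. B_y = 6/5  [ED ∥ BC ∩ DC ∥ EB]
   → B = (-22/5, 6/5)
5. F_x = 4/3  [F is the centroid of △AEC]
6. F_y = -20/3  [F is the centroid of △AEC]
   → F = (4/3, -20/3)

B = (-22/5, 6/5)
D = (17/5, -46/5)
F = (4/3, -20/3)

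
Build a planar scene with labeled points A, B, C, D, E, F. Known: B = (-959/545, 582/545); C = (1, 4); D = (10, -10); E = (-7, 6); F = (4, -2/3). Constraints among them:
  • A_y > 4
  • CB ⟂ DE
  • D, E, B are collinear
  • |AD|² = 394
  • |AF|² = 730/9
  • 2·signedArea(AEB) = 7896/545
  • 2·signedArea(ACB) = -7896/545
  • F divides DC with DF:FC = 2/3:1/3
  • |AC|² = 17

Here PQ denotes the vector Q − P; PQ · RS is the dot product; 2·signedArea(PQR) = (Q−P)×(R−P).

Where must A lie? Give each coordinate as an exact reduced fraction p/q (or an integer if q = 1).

A = (-3, 5)

1. A_x = -3  [2·signedArea(ACB) = -7896/545 ∩ 2·signedArea(AEB) = 7896/545]
2. A_y = 5  [2·signedArea(ACB) = -7896/545 ∩ 2·signedArea(AEB) = 7896/545]
   → A = (-3, 5)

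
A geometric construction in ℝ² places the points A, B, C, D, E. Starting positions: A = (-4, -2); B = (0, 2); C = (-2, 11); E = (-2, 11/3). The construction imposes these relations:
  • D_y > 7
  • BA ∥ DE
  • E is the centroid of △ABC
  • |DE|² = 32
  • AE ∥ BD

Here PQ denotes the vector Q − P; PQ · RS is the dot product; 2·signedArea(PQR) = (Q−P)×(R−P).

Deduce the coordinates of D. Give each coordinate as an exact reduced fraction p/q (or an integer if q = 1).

1. D_x = 2  [BA ∥ DE ∩ AE ∥ BD]
2. D_y = 23/3  [BA ∥ DE ∩ AE ∥ BD]
   → D = (2, 23/3)

D = (2, 23/3)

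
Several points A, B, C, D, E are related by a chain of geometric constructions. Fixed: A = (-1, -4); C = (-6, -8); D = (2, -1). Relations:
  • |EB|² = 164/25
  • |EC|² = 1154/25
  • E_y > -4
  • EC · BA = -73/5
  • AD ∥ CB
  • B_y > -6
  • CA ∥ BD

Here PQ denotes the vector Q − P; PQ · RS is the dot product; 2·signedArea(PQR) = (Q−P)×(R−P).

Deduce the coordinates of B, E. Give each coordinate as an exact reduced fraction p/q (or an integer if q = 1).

B = (-3, -5)
E = (-1, -17/5)

1. B_x = -3  [CA ∥ BD ∩ AD ∥ CB]
2. B_y = -5  [CA ∥ BD ∩ AD ∥ CB]
   → B = (-3, -5)
3. E_x = -1  [line -2·x + -1·y + -27/5 = 0 ∩ |EB|² = 164/25]
4. E_y = -17/5  [line -2·x + -1·y + -27/5 = 0 ∩ |EB|² = 164/25]
   → E = (-1, -17/5)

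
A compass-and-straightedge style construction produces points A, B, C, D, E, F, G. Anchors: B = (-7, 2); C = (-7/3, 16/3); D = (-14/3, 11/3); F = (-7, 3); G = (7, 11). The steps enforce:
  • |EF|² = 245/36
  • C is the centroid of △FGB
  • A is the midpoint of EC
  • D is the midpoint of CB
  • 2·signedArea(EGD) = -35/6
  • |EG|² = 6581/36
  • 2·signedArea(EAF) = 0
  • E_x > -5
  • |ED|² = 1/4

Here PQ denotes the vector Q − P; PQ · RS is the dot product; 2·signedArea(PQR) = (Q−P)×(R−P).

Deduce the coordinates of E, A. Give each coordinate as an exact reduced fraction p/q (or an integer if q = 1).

A = (-7/2, 19/4)
E = (-14/3, 25/6)

1. E_x = -14/3  [line 22/3·x + -35/3·y + 497/6 = 0 ∩ |ED|² = 1/4]
2. E_y = 25/6  [line 22/3·x + -35/3·y + 497/6 = 0 ∩ |ED|² = 1/4]
   → E = (-14/3, 25/6)
3. A_x = -7/2  [2·signedArea(EAF) = 0 ∩ A is the midpoint of EC]
4. A_y = 19/4  [2·signedArea(EAF) = 0 ∩ A is the midpoint of EC]
   → A = (-7/2, 19/4)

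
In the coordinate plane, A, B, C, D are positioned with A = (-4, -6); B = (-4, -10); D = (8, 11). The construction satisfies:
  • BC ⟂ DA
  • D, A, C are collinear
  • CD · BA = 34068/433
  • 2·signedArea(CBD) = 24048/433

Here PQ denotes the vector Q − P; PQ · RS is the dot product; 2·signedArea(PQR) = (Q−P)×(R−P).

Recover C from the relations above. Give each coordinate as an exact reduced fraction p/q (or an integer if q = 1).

1. C_x = -2548/433  [D, A, C are collinear ∩ BC ⟂ DA]
2. C_y = -3754/433  [D, A, C are collinear ∩ BC ⟂ DA]
   → C = (-2548/433, -3754/433)

C = (-2548/433, -3754/433)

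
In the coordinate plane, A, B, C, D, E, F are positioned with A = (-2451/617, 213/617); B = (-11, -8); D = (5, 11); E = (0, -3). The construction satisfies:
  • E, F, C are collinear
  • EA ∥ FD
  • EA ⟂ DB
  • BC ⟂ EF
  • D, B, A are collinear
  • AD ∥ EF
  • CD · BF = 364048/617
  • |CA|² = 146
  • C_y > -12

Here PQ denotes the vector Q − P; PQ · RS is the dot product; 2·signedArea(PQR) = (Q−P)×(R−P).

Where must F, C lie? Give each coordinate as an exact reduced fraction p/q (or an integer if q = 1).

1. F_x = 5536/617  [EA ∥ FD ∩ AD ∥ EF]
2. F_y = 4723/617  [EA ∥ FD ∩ AD ∥ EF]
   → F = (5536/617, 4723/617)
3. C_x = -4336/617  [E, F, C are collinear ∩ BC ⟂ EF]
4. C_y = -7000/617  [E, F, C are collinear ∩ BC ⟂ EF]
   → C = (-4336/617, -7000/617)

C = (-4336/617, -7000/617)
F = (5536/617, 4723/617)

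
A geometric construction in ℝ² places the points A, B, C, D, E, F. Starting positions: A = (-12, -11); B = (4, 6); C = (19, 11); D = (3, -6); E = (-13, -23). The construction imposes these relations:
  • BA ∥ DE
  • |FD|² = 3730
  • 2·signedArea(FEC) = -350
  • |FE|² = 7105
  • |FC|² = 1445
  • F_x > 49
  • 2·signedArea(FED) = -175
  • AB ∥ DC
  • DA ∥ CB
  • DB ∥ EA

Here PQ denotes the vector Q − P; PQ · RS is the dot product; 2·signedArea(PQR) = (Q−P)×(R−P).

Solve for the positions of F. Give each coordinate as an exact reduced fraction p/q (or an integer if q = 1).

1. F_x = 50  [line -17·x + 16·y + 322 = 0 ∩ |FD|² = 3730]
2. F_y = 33  [line -17·x + 16·y + 322 = 0 ∩ |FD|² = 3730]
   → F = (50, 33)

F = (50, 33)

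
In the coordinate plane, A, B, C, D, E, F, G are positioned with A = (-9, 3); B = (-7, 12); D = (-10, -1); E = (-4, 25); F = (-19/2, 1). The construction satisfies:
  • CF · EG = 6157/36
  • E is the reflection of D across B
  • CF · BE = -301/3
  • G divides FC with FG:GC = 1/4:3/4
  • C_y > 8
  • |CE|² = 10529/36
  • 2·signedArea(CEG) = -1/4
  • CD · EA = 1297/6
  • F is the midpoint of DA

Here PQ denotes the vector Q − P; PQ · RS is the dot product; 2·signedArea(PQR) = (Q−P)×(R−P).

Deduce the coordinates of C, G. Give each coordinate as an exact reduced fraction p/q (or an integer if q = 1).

1. C_x = -47/6  [CF · BE = -301/3 ∩ CD · EA = 1297/6]
2. C_y = 25/3  [CF · BE = -301/3 ∩ CD · EA = 1297/6]
   → C = (-47/6, 25/3)
3. G_x = -109/12  [G divides FC with FG:GC = 1/4:3/4]
4. G_y = 17/6  [G divides FC with FG:GC = 1/4:3/4]
   → G = (-109/12, 17/6)

C = (-47/6, 25/3)
G = (-109/12, 17/6)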